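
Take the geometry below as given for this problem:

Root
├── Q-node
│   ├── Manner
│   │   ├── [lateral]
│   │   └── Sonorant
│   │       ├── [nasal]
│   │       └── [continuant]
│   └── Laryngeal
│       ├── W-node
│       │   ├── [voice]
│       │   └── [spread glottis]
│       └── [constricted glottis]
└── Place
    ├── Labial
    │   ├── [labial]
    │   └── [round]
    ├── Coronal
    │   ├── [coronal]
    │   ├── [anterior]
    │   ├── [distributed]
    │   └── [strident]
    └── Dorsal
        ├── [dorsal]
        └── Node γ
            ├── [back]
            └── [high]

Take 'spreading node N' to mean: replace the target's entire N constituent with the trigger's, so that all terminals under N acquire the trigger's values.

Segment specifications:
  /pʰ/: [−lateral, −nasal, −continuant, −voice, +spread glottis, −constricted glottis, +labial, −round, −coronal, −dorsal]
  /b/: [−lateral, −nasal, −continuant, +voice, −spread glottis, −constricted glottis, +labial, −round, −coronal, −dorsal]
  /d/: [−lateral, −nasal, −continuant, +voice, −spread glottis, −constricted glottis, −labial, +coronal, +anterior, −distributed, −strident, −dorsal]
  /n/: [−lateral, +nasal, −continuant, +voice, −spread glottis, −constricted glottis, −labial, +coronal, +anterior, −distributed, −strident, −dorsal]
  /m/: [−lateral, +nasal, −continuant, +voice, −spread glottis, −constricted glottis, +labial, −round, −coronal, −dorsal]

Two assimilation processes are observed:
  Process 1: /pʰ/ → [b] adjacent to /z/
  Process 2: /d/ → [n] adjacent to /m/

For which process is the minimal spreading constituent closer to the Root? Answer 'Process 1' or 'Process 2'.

Process 1

In Process 1, [voice], [spread glottis] change, so the minimal spreading node is W-node at depth 3.
Process 2: the feature that changes is [nasal]; the minimal node is [nasal] (depth 4).
W-node is closer to Root than [nasal], so Process 1 spreads the higher node.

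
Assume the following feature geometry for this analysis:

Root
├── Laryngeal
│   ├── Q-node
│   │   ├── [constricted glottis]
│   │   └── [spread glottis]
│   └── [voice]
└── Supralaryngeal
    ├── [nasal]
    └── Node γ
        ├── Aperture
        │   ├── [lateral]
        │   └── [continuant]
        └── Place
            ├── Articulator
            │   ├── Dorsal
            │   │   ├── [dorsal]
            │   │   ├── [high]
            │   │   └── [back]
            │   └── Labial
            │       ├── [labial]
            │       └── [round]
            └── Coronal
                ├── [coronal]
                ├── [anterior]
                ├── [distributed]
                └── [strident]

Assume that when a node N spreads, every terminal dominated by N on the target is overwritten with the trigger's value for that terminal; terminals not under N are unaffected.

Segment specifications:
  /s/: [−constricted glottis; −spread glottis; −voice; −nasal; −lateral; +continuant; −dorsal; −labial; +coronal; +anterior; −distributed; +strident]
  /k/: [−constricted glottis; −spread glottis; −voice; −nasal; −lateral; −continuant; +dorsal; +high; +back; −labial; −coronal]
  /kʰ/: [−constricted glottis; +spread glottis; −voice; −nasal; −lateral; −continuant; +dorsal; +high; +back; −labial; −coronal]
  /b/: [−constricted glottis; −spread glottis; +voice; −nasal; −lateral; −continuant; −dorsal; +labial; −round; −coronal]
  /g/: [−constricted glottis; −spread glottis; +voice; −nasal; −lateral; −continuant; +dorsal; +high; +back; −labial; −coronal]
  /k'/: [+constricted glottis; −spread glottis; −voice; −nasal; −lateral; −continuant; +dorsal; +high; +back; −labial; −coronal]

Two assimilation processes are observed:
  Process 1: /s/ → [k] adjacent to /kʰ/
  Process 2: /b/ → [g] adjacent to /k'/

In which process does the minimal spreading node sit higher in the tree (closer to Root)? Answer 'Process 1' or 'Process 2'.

In Process 1, [continuant], [coronal], [anterior], [distributed], [strident], [dorsal], [high], [back] change, so the minimal spreading node is Node γ at depth 2.
Process 2: the features that change are [labial], [round], [dorsal], [high], [back]; the minimal node is Articulator (depth 4).
Node γ is closer to Root than Articulator, so Process 1 spreads the higher node.

Process 1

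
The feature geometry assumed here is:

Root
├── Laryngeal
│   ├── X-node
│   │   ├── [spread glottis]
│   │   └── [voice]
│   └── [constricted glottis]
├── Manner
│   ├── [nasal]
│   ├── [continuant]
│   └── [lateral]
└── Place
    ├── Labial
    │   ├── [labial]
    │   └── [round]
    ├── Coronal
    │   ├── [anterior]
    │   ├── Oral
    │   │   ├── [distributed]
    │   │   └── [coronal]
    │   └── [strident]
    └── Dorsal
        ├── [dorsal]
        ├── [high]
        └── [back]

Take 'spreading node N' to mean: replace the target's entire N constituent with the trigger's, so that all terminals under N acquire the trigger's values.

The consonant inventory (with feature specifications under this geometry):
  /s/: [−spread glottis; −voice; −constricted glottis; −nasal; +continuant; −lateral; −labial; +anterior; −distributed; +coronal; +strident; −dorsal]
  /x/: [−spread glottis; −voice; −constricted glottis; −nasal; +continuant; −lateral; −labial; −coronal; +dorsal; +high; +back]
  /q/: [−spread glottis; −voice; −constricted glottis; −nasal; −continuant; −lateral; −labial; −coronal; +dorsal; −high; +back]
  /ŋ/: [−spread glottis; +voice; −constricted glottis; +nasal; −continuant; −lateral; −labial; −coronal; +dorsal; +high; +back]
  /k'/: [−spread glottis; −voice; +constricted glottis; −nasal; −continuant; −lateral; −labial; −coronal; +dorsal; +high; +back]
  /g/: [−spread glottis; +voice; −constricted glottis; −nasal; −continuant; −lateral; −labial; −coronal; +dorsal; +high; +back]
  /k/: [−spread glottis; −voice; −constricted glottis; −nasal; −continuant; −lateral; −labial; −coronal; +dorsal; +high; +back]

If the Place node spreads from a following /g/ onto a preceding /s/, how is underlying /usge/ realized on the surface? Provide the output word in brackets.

[uxge]

Terminals under Place in this geometry: [labial], [round], [anterior], [distributed], [coronal], [strident], [dorsal], [high], [back].
The target acquires /g/'s values for everything under Place — [−labial], [−coronal], [+dorsal], [+high], [+back] — while keeping its own [spread glottis], [voice], [constricted glottis], ….
The resulting bundle matches /x/ in the inventory; substituting it for /s/ gives [uxge].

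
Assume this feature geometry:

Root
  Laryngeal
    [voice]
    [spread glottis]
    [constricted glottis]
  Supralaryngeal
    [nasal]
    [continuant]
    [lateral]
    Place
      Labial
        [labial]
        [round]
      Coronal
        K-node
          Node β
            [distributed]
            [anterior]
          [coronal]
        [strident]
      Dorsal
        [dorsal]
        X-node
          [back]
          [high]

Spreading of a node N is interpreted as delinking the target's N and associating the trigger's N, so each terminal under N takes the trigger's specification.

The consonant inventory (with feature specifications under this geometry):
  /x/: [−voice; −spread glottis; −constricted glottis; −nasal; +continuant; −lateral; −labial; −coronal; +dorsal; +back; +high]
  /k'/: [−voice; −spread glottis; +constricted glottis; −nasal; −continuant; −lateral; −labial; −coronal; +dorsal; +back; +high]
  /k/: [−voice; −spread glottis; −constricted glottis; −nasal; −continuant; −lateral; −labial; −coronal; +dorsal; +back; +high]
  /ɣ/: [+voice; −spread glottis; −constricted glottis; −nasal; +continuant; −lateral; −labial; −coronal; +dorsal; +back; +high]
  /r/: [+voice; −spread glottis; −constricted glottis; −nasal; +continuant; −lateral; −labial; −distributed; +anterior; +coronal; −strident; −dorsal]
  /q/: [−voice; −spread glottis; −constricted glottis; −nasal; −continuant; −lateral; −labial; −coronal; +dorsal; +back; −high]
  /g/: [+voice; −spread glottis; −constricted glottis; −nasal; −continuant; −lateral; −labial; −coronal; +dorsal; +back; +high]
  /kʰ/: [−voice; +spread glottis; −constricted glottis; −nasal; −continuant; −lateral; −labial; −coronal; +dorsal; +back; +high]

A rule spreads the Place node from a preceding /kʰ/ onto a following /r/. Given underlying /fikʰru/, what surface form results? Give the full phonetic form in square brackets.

The Place node dominates the terminals [labial], [round], [distributed], [anterior], [coronal], [strident], [dorsal], [back], [high].
Spreading Place from /kʰ/ onto /r/ replaces those values with /kʰ/'s: [−labial], [−coronal], [+dorsal], [+back], [+high]. Features outside Place ([voice], [spread glottis], [constricted glottis], …) stay as in /r/.
The resulting bundle matches /ɣ/ in the inventory; substituting it for /r/ gives [fikʰɣu].

[fikʰɣu]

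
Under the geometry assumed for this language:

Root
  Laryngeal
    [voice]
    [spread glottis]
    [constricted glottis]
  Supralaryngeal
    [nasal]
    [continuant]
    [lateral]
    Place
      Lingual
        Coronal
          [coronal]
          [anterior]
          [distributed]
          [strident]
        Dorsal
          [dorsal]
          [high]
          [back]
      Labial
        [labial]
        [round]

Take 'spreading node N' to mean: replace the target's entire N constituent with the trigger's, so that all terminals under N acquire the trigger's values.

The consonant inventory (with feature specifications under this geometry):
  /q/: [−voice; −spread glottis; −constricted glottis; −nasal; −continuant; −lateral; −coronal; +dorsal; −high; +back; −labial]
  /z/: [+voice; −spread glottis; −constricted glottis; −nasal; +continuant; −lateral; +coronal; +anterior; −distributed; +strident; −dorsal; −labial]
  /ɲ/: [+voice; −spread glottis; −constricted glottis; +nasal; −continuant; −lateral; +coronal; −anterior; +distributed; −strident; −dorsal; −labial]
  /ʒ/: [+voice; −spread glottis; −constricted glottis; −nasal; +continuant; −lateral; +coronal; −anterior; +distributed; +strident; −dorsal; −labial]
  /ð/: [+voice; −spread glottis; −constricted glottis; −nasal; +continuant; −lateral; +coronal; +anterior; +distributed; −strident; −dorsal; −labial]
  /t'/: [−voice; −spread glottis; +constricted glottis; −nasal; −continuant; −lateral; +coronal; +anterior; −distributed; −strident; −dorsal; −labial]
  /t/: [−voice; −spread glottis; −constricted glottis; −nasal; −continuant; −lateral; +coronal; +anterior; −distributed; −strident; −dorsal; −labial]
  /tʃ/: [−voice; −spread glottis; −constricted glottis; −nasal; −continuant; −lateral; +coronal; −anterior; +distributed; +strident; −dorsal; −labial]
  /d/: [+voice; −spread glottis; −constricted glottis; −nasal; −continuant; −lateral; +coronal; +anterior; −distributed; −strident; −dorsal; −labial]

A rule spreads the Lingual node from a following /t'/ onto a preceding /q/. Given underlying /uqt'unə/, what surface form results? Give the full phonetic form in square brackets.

The Lingual node dominates the terminals [coronal], [anterior], [distributed], [strident], [dorsal], [high], [back].
Spreading Lingual from /t'/ onto /q/ replaces those values with /t'/'s: [+coronal], [+anterior], [−distributed], [−strident], [−dorsal]. Features outside Lingual ([voice], [spread glottis], [constricted glottis], …) stay as in /q/.
The resulting bundle matches /t/ in the inventory; substituting it for /q/ gives [utt'unə].

[utt'unə]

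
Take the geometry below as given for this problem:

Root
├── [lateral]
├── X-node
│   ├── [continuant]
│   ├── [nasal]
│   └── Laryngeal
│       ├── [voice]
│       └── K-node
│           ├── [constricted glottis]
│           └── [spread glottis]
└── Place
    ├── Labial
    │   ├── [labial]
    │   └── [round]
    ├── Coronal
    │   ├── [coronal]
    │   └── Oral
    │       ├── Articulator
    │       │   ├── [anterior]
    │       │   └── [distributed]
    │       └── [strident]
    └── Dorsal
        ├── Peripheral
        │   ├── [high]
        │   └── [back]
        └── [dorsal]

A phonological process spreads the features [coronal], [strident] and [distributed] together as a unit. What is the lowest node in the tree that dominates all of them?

[coronal]: Root → Place → Coronal → [coronal].
[strident]: Root → Place → Coronal → Oral → [strident].
[distributed]: Root → Place → Coronal → Oral → Articulator → [distributed].
These paths first converge at Coronal; no daughter of Coronal dominates all 3 features, so Coronal is the minimal constituent.

Coronal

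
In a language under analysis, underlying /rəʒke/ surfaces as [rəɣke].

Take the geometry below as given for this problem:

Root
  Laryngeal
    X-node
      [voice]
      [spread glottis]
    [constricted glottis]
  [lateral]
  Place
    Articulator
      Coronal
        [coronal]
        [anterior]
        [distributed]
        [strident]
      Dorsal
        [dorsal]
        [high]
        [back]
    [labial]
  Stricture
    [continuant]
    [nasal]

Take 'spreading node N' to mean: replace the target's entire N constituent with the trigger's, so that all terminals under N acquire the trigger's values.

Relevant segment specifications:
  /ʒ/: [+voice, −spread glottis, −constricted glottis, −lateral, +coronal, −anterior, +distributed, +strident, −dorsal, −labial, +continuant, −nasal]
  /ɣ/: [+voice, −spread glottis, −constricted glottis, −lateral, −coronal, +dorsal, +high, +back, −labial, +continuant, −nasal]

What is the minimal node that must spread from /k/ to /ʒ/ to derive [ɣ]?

Articulator

The alternation /ʒ/ → [ɣ] changes [coronal], [anterior], [distributed], [strident], [dorsal], [high], [back] and nothing else.
In this geometry the lowest node dominating all of them is Articulator: every daughter of Articulator dominates only a proper subset, so no lower node suffices.
If Articulator spreads, every terminal under it takes /k/'s value, producing [ɣ] as observed.
Features on which the two segments disagree outside Articulator, such as [continuant], [voice], are unchanged — nothing dominating them spread, and Articulator is the minimal sufficient constituent.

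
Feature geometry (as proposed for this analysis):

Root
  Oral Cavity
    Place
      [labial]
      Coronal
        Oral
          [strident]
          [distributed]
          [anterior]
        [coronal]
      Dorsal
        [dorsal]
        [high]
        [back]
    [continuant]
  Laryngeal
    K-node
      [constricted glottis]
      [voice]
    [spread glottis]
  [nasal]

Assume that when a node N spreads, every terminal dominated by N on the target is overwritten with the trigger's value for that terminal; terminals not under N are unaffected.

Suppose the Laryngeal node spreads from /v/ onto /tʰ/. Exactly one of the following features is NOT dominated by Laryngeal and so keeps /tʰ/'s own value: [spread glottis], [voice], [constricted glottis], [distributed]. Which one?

[distributed]

The terminals dominated by Laryngeal are [constricted glottis], [voice], [spread glottis].
Of the listed options, [constricted glottis], [spread glottis], [voice] are among these and would be overwritten by spreading Laryngeal.
[distributed] attaches under Oral, not under Laryngeal, so /tʰ/ retains its own value for [distributed].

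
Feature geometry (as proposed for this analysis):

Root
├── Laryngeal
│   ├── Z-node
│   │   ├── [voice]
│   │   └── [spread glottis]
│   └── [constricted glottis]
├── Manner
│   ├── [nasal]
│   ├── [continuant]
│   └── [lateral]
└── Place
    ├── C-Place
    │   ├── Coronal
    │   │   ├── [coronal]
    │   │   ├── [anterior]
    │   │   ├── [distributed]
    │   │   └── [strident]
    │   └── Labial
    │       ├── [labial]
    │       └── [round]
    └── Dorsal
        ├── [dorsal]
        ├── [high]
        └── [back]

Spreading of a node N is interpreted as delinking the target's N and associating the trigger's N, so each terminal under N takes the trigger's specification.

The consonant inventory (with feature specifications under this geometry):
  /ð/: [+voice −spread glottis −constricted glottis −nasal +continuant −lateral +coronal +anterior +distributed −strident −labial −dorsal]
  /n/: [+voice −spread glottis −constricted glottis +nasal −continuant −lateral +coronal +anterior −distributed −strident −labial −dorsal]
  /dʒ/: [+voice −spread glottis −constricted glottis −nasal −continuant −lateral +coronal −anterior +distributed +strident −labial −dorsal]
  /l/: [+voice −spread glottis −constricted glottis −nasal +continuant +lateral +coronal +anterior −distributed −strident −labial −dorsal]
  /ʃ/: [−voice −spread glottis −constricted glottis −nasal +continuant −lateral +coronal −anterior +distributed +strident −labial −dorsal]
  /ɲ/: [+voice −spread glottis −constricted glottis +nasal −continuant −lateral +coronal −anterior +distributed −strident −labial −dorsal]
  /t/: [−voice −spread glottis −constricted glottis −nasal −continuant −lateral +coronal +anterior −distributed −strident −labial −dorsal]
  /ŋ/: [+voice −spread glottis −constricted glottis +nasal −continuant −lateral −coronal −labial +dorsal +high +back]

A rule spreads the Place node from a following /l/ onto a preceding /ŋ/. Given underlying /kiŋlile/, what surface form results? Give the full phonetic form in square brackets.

Terminals under Place in this geometry: [coronal], [anterior], [distributed], [strident], [labial], [round], [dorsal], [high], [back].
The target acquires /l/'s values for everything under Place — [+coronal], [+anterior], [−distributed], [−strident], [−labial], [−dorsal] — while keeping its own [voice], [spread glottis], [constricted glottis], ….
This feature bundle is that of [n], so /kiŋlile/ surfaces as [kinlile].

[kinlile]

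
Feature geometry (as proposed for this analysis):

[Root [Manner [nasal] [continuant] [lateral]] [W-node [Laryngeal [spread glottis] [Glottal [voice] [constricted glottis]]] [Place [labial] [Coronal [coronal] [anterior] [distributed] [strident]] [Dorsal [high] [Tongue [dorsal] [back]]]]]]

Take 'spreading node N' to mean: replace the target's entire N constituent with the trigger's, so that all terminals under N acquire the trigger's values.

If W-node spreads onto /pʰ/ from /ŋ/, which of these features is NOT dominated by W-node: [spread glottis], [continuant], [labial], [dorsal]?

Under this geometry, W-node contains [spread glottis], [voice], [constricted glottis], [labial], [coronal], [anterior], [distributed], [strident], [high], [dorsal], [back].
Spreading W-node replaces [spread glottis], [dorsal], [labial] with the trigger's values, since each sits inside the W-node constituent.
[continuant] attaches under Manner, not under W-node, so /pʰ/ retains its own value for [continuant].

[continuant]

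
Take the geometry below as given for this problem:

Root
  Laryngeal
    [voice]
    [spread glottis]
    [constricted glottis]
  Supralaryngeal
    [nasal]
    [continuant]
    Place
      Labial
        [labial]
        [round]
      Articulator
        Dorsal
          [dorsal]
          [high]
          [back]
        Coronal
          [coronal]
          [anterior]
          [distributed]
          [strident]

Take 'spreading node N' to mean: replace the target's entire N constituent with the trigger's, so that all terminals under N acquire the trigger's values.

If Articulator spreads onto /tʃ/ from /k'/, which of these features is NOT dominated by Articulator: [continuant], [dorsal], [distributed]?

Under this geometry, Articulator contains [dorsal], [high], [back], [coronal], [anterior], [distributed], [strident].
Spreading Articulator replaces [distributed], [dorsal] with the trigger's values, since each sits inside the Articulator constituent.
[continuant] attaches under Supralaryngeal, not under Articulator, so /tʃ/ retains its own value for [continuant].

[continuant]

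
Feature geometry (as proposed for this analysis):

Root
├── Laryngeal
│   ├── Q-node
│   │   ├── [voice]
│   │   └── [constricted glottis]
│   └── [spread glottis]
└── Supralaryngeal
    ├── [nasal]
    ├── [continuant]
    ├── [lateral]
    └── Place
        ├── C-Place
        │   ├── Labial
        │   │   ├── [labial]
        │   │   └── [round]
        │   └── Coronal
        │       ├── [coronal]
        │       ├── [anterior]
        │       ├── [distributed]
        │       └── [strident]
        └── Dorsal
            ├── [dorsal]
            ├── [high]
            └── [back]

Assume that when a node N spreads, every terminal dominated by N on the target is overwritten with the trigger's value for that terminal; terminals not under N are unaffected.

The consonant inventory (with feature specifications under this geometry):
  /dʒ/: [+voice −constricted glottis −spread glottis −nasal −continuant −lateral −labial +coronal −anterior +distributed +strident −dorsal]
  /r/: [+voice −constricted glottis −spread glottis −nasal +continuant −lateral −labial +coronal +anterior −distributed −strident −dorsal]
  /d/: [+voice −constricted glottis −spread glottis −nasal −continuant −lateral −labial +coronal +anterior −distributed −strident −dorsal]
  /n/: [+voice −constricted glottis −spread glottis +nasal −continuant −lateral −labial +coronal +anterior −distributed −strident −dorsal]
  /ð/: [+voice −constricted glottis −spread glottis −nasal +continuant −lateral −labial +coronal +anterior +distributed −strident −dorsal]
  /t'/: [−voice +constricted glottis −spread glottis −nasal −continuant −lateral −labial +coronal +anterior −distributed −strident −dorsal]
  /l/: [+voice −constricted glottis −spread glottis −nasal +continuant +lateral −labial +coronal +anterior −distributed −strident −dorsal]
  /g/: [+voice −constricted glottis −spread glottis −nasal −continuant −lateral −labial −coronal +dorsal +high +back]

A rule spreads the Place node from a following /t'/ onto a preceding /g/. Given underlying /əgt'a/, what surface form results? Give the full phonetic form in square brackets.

The Place node dominates the terminals [labial], [round], [coronal], [anterior], [distributed], [strident], [dorsal], [high], [back].
The target acquires /t'/'s values for everything under Place — [−labial], [+coronal], [+anterior], [−distributed], [−strident], [−dorsal] — while keeping its own [voice], [constricted glottis], [spread glottis], ….
This feature bundle is that of [d], so /əgt'a/ surfaces as [ədt'a].

[ədt'a]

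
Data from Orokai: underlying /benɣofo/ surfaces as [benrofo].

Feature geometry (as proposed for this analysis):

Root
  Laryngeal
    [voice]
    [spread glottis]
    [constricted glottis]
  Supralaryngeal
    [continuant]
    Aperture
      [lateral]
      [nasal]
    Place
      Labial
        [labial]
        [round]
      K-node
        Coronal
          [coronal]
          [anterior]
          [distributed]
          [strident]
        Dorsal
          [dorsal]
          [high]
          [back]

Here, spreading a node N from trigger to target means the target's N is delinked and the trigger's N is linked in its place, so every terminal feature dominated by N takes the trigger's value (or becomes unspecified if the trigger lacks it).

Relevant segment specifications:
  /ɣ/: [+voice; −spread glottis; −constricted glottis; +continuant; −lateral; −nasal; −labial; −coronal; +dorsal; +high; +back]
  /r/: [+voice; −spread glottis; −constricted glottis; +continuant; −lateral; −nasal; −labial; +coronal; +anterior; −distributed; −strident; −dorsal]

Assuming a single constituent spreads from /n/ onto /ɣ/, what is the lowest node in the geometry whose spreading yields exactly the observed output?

K-node

Comparing /ɣ/ with its surface form [r], the features that change are [coronal], [anterior], [distributed], [strident], [dorsal], [high], [back].
The smallest constituent containing every changed terminal is K-node — each of its daughters lacks at least one of the affected features.
Delinking /ɣ/'s K-node and associating /n/'s K-node gives precisely the feature bundle of [r].
[continuant], [nasal] stay as in /ɣ/ although /n/ differs there, so no node dominating them spread; among the remaining candidates K-node is the lowest that derives the output.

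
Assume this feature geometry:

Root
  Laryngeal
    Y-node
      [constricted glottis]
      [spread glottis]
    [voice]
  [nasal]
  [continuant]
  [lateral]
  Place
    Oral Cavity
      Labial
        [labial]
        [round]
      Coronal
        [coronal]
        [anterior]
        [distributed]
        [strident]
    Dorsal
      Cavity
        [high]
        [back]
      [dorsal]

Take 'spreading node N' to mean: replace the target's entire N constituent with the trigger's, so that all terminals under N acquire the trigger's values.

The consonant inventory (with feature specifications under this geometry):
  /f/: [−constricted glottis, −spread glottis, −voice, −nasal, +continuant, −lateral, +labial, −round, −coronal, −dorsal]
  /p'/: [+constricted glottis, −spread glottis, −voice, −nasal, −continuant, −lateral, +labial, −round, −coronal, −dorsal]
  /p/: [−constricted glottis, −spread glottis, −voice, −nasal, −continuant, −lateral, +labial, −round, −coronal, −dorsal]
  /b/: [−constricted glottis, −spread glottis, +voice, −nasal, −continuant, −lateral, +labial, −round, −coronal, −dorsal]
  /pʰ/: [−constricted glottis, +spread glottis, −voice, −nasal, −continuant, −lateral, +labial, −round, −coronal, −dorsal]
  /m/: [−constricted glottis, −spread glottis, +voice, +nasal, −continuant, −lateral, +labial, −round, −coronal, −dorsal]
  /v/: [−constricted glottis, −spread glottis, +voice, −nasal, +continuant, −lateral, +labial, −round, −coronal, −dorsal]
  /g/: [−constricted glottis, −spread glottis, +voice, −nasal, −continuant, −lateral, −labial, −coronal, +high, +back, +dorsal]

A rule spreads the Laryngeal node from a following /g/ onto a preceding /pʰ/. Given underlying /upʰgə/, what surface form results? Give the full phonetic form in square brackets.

The Laryngeal node dominates the terminals [constricted glottis], [spread glottis], [voice].
Spreading Laryngeal from /g/ onto /pʰ/ replaces those values with /g/'s: [−constricted glottis], [−spread glottis], [+voice]. Features outside Laryngeal ([nasal], [continuant], [lateral], …) stay as in /pʰ/.
Among the inventory, only /b/ has exactly this specification, giving the surface form [ubgə].

[ubgə]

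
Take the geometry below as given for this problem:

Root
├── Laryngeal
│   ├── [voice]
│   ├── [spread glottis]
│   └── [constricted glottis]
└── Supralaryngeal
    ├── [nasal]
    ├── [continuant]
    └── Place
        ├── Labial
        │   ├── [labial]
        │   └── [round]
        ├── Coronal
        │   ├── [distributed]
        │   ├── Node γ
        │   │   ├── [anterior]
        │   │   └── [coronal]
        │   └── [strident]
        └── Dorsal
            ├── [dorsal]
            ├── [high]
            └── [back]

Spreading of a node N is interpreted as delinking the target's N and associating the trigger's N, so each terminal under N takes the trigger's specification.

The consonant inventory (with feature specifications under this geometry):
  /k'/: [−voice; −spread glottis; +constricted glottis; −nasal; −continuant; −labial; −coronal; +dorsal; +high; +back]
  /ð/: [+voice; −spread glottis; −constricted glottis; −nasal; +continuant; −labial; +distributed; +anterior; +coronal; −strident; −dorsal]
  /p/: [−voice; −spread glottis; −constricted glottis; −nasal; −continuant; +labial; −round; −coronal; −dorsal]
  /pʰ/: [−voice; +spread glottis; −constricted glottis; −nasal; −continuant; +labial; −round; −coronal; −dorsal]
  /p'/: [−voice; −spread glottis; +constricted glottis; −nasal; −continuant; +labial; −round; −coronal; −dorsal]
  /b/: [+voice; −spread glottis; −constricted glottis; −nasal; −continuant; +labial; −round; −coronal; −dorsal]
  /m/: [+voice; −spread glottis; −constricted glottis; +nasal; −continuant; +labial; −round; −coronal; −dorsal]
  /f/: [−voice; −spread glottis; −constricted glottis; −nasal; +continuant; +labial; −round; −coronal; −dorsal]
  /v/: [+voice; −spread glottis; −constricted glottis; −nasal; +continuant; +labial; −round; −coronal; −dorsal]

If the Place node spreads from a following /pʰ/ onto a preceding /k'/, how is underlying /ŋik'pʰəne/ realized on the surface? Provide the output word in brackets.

The Place node dominates the terminals [labial], [round], [distributed], [anterior], [coronal], [strident], [dorsal], [high], [back].
Spreading Place from /pʰ/ onto /k'/ replaces those values with /pʰ/'s: [+labial], [−round], [−coronal], [−dorsal]. Features outside Place ([voice], [spread glottis], [constricted glottis], …) stay as in /k'/.
This feature bundle is that of [p'], so /ŋik'pʰəne/ surfaces as [ŋip'pʰəne].

[ŋip'pʰəne]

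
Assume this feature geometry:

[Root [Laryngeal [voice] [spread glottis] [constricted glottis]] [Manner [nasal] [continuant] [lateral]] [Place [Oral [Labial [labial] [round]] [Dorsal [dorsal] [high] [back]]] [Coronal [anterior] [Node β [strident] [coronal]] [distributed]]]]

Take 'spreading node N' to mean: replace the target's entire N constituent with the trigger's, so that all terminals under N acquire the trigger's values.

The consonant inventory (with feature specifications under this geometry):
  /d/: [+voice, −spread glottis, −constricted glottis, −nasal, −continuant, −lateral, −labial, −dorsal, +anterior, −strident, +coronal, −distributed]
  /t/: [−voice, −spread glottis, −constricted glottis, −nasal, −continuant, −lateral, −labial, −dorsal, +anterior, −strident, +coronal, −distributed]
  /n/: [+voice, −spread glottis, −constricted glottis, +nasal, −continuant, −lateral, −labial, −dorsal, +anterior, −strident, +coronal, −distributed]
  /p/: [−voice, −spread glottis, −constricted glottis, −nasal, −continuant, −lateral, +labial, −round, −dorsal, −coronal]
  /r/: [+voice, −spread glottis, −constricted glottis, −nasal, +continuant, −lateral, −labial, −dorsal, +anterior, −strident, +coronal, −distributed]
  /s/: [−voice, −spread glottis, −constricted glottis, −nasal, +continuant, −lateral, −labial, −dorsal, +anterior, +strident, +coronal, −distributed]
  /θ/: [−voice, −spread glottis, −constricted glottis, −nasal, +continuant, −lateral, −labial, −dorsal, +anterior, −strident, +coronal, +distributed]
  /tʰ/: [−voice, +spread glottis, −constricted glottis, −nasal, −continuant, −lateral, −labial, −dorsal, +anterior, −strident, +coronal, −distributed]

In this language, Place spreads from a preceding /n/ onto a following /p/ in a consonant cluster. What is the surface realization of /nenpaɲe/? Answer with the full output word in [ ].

Place immediately or transitively dominates [labial], [round], [dorsal], [high], [back], [anterior], [strident], [coronal], [distributed].
After delinking /p/'s Place and linking /n/'s, the affected terminals become [−labial], [−dorsal], [+anterior], [−strident], [+coronal], [−distributed]; [voice], [spread glottis], [constricted glottis], … (outside Place) are retained from /p/.
This feature bundle is that of [t], so /nenpaɲe/ surfaces as [nentaɲe].

[nentaɲe]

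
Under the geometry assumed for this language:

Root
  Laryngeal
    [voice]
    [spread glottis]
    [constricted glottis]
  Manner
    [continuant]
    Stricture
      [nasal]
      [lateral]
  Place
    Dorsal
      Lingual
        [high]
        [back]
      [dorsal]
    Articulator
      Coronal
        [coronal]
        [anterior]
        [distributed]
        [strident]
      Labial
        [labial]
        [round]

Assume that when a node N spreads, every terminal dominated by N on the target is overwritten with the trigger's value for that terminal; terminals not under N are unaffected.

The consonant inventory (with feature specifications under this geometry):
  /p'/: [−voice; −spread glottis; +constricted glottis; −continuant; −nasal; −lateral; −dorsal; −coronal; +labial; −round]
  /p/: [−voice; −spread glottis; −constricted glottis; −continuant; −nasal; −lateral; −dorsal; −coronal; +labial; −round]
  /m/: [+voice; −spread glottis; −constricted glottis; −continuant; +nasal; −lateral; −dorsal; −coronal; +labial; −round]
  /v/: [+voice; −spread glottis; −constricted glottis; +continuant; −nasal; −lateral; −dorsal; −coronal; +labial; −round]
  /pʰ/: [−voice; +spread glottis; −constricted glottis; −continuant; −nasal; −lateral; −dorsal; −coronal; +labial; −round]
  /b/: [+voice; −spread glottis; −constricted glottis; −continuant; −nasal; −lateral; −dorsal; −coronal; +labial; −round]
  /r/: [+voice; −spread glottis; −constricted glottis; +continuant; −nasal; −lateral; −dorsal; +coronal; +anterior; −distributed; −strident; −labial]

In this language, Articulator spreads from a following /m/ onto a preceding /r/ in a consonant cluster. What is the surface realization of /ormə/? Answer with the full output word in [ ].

Terminals under Articulator in this geometry: [coronal], [anterior], [distributed], [strident], [labial], [round].
After delinking /r/'s Articulator and linking /m/'s, the affected terminals become [−coronal], [+labial], [−round]; [voice], [spread glottis], [constricted glottis], … (outside Articulator) are retained from /r/.
Among the inventory, only /v/ has exactly this specification, giving the surface form [ovmə].

[ovmə]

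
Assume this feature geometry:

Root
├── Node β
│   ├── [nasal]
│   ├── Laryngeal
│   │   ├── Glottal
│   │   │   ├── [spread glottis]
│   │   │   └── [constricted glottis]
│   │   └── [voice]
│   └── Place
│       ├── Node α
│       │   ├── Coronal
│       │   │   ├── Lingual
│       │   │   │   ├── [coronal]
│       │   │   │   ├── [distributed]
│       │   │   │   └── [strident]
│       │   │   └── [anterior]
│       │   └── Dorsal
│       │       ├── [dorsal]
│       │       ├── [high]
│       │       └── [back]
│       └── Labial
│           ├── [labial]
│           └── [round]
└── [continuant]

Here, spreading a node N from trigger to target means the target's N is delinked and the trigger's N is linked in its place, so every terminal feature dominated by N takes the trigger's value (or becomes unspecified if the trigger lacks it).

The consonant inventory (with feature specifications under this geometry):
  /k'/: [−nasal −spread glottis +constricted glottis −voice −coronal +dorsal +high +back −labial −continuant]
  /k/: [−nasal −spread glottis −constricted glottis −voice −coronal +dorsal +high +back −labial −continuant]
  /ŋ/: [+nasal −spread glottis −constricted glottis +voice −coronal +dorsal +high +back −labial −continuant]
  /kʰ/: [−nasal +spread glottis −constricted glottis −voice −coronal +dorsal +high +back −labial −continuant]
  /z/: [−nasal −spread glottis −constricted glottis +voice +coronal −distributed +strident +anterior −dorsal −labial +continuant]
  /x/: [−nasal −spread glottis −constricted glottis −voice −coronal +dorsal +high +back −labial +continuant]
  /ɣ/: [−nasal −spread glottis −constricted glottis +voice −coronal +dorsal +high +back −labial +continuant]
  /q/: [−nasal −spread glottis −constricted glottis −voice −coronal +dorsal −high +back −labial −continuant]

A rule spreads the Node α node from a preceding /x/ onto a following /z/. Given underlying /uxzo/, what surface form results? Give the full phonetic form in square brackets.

[uxɣo]

The Node α node dominates the terminals [coronal], [distributed], [strident], [anterior], [dorsal], [high], [back].
Spreading Node α from /x/ onto /z/ replaces those values with /x/'s: [−coronal], [+dorsal], [+high], [+back]. Features outside Node α ([nasal], [spread glottis], [constricted glottis], …) stay as in /z/.
Among the inventory, only /ɣ/ has exactly this specification, giving the surface form [uxɣo].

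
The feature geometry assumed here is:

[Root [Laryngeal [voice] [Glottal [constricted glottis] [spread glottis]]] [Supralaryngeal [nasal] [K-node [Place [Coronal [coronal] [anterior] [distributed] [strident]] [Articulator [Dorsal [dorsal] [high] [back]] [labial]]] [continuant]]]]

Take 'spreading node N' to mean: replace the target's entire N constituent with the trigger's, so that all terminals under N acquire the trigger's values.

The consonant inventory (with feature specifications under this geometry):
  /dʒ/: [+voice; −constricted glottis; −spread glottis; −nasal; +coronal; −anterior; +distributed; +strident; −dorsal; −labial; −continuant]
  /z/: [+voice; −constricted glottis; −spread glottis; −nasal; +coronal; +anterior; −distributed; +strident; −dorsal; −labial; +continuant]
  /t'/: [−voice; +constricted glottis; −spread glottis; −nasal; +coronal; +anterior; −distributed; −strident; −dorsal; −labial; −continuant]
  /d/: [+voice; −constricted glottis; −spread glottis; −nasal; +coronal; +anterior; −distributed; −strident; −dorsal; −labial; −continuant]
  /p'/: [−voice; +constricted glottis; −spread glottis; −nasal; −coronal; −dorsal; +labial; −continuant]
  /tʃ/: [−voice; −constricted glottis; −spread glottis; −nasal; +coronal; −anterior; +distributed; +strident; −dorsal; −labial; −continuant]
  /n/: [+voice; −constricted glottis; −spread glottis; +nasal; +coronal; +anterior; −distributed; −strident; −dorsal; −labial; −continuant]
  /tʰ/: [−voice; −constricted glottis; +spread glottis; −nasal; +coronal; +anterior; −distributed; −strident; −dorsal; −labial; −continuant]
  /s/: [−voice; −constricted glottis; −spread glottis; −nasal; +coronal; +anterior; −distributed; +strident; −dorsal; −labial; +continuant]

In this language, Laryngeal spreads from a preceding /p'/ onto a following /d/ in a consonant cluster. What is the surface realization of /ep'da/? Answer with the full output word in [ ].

[ep't'a]

Terminals under Laryngeal in this geometry: [voice], [constricted glottis], [spread glottis].
After delinking /d/'s Laryngeal and linking /p'/'s, the affected terminals become [−voice], [+constricted glottis], [−spread glottis]; [nasal], [coronal], [anterior], … (outside Laryngeal) are retained from /d/.
This feature bundle is that of [t'], so /ep'da/ surfaces as [ep't'a].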